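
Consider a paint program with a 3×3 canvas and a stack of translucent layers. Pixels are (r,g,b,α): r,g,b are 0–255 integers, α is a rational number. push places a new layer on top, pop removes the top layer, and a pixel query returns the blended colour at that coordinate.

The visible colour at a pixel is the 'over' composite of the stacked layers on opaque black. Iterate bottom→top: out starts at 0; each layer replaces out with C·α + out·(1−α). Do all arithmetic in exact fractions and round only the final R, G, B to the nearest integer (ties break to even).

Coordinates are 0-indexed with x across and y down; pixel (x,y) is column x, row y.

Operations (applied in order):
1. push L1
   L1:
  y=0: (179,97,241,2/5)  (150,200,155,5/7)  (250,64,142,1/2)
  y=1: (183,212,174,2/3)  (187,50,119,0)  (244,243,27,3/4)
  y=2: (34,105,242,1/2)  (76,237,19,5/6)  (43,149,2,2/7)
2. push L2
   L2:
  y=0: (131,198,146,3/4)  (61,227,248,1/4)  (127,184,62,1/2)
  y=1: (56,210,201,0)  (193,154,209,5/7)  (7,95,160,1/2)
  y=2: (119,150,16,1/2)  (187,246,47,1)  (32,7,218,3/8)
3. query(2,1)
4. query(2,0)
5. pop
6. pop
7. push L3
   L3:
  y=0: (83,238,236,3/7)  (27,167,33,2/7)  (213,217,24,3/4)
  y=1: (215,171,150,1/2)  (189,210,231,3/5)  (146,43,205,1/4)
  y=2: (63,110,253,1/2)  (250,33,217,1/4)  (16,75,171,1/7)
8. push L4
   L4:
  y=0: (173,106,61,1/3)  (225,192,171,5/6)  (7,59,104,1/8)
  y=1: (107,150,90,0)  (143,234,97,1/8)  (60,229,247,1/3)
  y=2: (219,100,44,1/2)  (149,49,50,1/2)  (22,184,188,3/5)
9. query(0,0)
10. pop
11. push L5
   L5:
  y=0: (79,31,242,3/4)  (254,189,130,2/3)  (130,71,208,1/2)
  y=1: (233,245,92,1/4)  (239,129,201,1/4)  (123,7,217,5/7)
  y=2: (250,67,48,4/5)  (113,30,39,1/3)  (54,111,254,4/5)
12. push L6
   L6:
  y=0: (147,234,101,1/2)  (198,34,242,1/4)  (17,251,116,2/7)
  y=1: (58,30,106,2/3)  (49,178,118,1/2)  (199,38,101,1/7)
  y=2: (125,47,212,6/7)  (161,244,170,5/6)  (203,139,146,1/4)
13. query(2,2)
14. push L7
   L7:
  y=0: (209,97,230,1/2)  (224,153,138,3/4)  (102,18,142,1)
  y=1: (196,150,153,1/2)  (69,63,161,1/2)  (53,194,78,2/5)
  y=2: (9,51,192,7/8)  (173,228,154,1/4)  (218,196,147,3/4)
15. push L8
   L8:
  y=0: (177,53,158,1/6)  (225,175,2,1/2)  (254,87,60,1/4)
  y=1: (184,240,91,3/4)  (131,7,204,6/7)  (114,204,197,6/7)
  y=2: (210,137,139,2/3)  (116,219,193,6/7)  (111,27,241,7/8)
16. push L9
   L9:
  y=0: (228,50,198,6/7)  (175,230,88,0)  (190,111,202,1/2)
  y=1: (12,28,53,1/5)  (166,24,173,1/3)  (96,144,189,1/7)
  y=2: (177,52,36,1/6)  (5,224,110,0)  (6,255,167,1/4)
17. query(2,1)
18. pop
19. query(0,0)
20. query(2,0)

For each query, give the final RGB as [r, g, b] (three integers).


(2,1) stack=L1,L2; from [0,0,0]:
L1 α=3/4: [183, 729/4, 81/4]
L2 α=1/2: [95, 1109/8, 721/8]
rounded: [95, 139, 90]

(2,0) stack=L1,L2; from [0,0,0]:
+L1 (α=1/2) → [125, 32, 71]
+L2 (α=1/2) → [126, 108, 133/2]
rounded: [126, 108, 66]

(0,0) stack=L3,L4; from [0,0,0]:
L3 α=3/7: [249/7, 102, 708/7]
L4 α=1/3: [1709/21, 310/3, 1843/21]
→ [81, 103, 88]

query (2,2) [L3,L5,L6] — begin 0,0,0
+L3 (α=1/7) → [16/7, 75/7, 171/7]
+L5 (α=4/5) → [1528/35, 3183/35, 7283/35]
+L6 (α=1/4) → [11689/140, 7207/70, 26959/140]
rounded: [83, 103, 193]

(2,1) stack=L3,L5,L6,L7,L8,L9; from [0,0,0]:
L3 α=1/4: [73/2, 43/4, 205/4]
L5 α=5/7: [688/7, 113/14, 2375/14]
L6 α=1/7: [5521/49, 605/49, 7832/49]
L7 α=2/5: [21757/245, 20827/245, 6228/49]
L8 α=6/7: [189337/1715, 320707/1715, 64146/343]
L9 α=1/7: [1300662/12005, 2171202/12005, 449703/2401]
rounded: [108, 181, 187]

at x=0,y=0 over L3,L5,L6,L7,L8:
+L3 (α=3/7) → [249/7, 102, 708/7]
+L5 (α=3/4) → [477/7, 195/4, 2895/14]
+L6 (α=1/2) → [753/7, 1131/8, 4309/28]
+L7 (α=1/2) → [1108/7, 1907/16, 10749/56]
+L8 (α=1/6) → [6779/42, 3461/32, 62593/336]
= [161, 108, 186]

query (2,0) [L3,L5,L6,L7,L8] — begin 0,0,0
+L3 (α=3/4) → [639/4, 651/4, 18]
+L5 (α=1/2) → [1159/8, 935/8, 113]
+L6 (α=2/7) → [6067/56, 8691/56, 797/7]
+L7 (α=1) → [102, 18, 142]
+L8 (α=1/4) → [140, 141/4, 243/2]
→ [140, 35, 122]


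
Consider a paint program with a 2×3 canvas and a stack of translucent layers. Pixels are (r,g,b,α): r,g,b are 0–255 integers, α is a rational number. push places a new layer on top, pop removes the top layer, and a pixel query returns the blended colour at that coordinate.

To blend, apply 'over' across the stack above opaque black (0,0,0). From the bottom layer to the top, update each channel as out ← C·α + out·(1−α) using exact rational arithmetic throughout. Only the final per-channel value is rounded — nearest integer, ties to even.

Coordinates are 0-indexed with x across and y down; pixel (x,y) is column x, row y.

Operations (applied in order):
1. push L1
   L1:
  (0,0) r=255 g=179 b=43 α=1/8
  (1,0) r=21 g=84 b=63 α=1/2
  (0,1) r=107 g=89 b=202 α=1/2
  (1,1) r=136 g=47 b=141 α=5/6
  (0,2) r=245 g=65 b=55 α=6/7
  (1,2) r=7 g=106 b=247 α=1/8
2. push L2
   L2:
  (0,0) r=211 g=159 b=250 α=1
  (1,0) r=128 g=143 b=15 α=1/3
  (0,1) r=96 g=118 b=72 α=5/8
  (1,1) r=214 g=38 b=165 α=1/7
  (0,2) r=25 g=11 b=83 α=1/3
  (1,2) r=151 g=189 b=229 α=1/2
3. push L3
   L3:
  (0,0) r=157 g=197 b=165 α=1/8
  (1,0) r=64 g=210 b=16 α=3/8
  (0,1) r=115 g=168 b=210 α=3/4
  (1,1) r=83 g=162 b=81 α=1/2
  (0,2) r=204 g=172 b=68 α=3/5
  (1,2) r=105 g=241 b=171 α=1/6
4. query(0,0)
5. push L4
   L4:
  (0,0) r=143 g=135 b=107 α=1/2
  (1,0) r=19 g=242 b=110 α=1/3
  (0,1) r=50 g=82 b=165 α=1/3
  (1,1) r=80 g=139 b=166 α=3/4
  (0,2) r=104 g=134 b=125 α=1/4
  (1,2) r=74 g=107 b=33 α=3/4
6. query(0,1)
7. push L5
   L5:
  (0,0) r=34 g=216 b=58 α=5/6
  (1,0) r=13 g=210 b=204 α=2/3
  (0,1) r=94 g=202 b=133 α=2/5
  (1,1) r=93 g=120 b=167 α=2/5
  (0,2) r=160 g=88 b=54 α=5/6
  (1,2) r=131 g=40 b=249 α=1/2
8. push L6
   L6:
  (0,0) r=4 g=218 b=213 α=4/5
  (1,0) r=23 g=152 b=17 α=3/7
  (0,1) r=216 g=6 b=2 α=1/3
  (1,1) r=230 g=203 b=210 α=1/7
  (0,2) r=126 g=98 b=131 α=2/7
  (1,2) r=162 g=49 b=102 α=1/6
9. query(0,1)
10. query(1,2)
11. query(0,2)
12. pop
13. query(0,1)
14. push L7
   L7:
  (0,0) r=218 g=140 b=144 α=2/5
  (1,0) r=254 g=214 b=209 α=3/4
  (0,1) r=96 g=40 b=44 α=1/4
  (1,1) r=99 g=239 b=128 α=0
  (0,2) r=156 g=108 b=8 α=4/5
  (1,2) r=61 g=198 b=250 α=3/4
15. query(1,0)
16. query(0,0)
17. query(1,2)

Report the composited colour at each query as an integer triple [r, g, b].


query (0,0) [L1,L2,L3] — begin 0,0,0
after L1 α=1/8: [255/8, 179/8, 43/8]
after L2 α=1: [211, 159, 250]
after L3 α=1/8: [817/4, 655/4, 1915/8]
= [204, 164, 239]

query (0,1) [L1,L2,L3,L4] — begin 0,0,0
L1 α=1/2: [107/2, 89/2, 101]
L2 α=5/8: [1281/16, 1447/16, 663/8]
L3 α=3/4: [6801/64, 9511/64, 5703/32]
L4 α=1/3: [8401/96, 4045/32, 2781/16]
= [88, 126, 174]

at x=0,y=1 over L1,L2,L3,L4,L5,L6:
L1 α=1/2: [107/2, 89/2, 101]
L2 α=5/8: [1281/16, 1447/16, 663/8]
L3 α=3/4: [6801/64, 9511/64, 5703/32]
L4 α=1/3: [8401/96, 4045/32, 2781/16]
L5 α=2/5: [14417/160, 25063/160, 12599/80]
L6 α=1/3: [31697/240, 25543/240, 12679/120]
= [132, 106, 106]

at x=1,y=2 over L1,L2,L3,L4,L5,L6:
after L1 α=1/8: [7/8, 53/4, 247/8]
after L2 α=1/2: [1215/16, 809/8, 2079/16]
after L3 α=1/6: [2585/32, 1991/16, 4377/32]
after L4 α=3/4: [9689/128, 7127/64, 7545/128]
after L5 α=1/2: [26457/256, 9687/128, 39417/256]
after L6 α=1/6: [57919/512, 54707/768, 74399/512]
= [113, 71, 145]

at x=0,y=2 over L1,L2,L3,L4,L5,L6:
after L1 α=6/7: [210, 390/7, 330/7]
after L2 α=1/3: [445/3, 857/21, 1241/21]
after L3 α=3/5: [2726/15, 2510/21, 6766/105]
after L4 α=1/4: [1623/10, 862/7, 11141/140]
after L5 α=5/6: [9623/60, 657/7, 48941/840]
after L6 α=2/7: [12647/84, 4657/49, 92957/1176]
→ [151, 95, 79]

query (0,1) [L1,L2,L3,L4,L5] — begin 0,0,0
+L1 (α=1/2) → [107/2, 89/2, 101]
+L2 (α=5/8) → [1281/16, 1447/16, 663/8]
+L3 (α=3/4) → [6801/64, 9511/64, 5703/32]
+L4 (α=1/3) → [8401/96, 4045/32, 2781/16]
+L5 (α=2/5) → [14417/160, 25063/160, 12599/80]
→ [90, 157, 157]

query (1,0) [L1,L2,L3,L4,L5,L7] — begin 0,0,0
L1 α=1/2: [21/2, 42, 63/2]
L2 α=1/3: [149/3, 227/3, 26]
L3 α=3/8: [1321/24, 3025/24, 89/4]
L4 α=1/3: [1549/36, 5929/36, 103/2]
L5 α=2/3: [2485/108, 21049/108, 919/6]
L7 α=3/4: [84781/432, 90385/432, 4681/24]
rounded: [196, 209, 195]

(0,0) stack=L1,L2,L3,L4,L5,L7; from [0,0,0]:
after L1 α=1/8: [255/8, 179/8, 43/8]
after L2 α=1: [211, 159, 250]
after L3 α=1/8: [817/4, 655/4, 1915/8]
after L4 α=1/2: [1389/8, 1195/8, 2771/16]
after L5 α=5/6: [2749/48, 9835/48, 7411/96]
after L7 α=2/5: [1945/16, 2863/16, 16627/160]
→ [122, 179, 104]

query (1,2) [L1,L2,L3,L4,L5,L7] — begin 0,0,0
L1 α=1/8: [7/8, 53/4, 247/8]
L2 α=1/2: [1215/16, 809/8, 2079/16]
L3 α=1/6: [2585/32, 1991/16, 4377/32]
L4 α=3/4: [9689/128, 7127/64, 7545/128]
L5 α=1/2: [26457/256, 9687/128, 39417/256]
L7 α=3/4: [73305/1024, 85719/512, 231417/1024]
rounded: [72, 167, 226]


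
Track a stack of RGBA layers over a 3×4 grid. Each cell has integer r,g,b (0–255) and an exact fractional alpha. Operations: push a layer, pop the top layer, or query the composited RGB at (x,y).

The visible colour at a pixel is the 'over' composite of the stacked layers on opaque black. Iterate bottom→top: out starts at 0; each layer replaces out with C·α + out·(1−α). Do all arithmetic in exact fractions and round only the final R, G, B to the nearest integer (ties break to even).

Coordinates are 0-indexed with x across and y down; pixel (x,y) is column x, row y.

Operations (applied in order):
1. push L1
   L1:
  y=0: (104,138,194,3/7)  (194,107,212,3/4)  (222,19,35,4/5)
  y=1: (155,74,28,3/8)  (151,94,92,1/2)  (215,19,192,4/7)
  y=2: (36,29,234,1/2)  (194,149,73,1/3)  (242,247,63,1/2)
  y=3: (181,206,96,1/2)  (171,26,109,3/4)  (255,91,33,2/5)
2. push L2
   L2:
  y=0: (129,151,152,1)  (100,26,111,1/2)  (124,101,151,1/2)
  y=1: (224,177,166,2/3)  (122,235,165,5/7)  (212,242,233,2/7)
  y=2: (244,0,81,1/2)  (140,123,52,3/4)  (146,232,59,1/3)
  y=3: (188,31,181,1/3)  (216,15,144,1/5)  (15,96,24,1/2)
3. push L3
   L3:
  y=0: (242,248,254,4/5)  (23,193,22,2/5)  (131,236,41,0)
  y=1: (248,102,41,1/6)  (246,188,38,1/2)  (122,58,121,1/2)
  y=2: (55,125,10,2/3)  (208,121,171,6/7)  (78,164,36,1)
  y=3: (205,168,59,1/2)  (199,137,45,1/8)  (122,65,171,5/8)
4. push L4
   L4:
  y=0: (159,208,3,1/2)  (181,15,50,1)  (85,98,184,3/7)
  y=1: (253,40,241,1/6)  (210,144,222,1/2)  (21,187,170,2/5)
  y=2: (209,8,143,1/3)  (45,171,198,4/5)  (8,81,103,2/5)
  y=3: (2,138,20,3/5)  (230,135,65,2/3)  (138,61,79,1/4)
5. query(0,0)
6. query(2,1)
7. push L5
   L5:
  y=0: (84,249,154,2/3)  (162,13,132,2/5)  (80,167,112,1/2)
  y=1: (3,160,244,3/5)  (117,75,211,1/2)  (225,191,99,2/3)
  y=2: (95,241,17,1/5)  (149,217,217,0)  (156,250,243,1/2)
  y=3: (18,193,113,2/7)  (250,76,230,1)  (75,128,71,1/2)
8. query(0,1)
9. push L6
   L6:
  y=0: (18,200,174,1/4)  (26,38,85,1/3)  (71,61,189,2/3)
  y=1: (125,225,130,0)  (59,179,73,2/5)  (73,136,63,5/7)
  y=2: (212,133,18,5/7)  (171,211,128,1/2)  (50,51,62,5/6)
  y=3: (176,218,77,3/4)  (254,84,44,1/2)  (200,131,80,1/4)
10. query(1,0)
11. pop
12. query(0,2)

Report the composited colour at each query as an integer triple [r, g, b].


at x=0,y=0 over L1,L2,L3,L4:
after L1 α=3/7: [312/7, 414/7, 582/7]
after L2 α=1: [129, 151, 152]
after L3 α=4/5: [1097/5, 1143/5, 1168/5]
after L4 α=1/2: [946/5, 2183/10, 1183/10]
→ [189, 218, 118]

query (2,1) [L1,L2,L3,L4] — begin 0,0,0
L1 α=4/7: [860/7, 76/7, 768/7]
L2 α=2/7: [7268/49, 3768/49, 7102/49]
L3 α=1/2: [6623/49, 3305/49, 13031/98]
L4 α=2/5: [21927/245, 28241/245, 72413/490]
→ [89, 115, 148]

(0,1) stack=L1,L2,L3,L4,L5; from [0,0,0]:
after L1 α=3/8: [465/8, 111/4, 21/2]
after L2 α=2/3: [4049/24, 509/4, 685/6]
after L3 α=1/6: [26197/144, 2953/24, 3671/36]
after L4 α=1/6: [167417/864, 15725/144, 27031/216]
after L5 α=3/5: [34261/432, 10057/72, 106087/540]
rounded: [79, 140, 196]

at x=1,y=0 over L1,L2,L3,L4,L5,L6:
after L1 α=3/4: [291/2, 321/4, 159]
after L2 α=1/2: [491/4, 425/8, 135]
after L3 α=2/5: [1657/20, 4363/40, 449/5]
after L4 α=1: [181, 15, 50]
after L5 α=2/5: [867/5, 71/5, 414/5]
after L6 α=1/3: [1864/15, 332/15, 1253/15]
→ [124, 22, 84]

query (0,2) [L1,L2,L3,L4,L5] — begin 0,0,0
L1 α=1/2: [18, 29/2, 117]
L2 α=1/2: [131, 29/4, 99]
L3 α=2/3: [241/3, 343/4, 119/3]
L4 α=1/3: [1109/9, 359/6, 667/9]
L5 α=1/5: [5291/45, 1441/15, 2821/45]
→ [118, 96, 63]


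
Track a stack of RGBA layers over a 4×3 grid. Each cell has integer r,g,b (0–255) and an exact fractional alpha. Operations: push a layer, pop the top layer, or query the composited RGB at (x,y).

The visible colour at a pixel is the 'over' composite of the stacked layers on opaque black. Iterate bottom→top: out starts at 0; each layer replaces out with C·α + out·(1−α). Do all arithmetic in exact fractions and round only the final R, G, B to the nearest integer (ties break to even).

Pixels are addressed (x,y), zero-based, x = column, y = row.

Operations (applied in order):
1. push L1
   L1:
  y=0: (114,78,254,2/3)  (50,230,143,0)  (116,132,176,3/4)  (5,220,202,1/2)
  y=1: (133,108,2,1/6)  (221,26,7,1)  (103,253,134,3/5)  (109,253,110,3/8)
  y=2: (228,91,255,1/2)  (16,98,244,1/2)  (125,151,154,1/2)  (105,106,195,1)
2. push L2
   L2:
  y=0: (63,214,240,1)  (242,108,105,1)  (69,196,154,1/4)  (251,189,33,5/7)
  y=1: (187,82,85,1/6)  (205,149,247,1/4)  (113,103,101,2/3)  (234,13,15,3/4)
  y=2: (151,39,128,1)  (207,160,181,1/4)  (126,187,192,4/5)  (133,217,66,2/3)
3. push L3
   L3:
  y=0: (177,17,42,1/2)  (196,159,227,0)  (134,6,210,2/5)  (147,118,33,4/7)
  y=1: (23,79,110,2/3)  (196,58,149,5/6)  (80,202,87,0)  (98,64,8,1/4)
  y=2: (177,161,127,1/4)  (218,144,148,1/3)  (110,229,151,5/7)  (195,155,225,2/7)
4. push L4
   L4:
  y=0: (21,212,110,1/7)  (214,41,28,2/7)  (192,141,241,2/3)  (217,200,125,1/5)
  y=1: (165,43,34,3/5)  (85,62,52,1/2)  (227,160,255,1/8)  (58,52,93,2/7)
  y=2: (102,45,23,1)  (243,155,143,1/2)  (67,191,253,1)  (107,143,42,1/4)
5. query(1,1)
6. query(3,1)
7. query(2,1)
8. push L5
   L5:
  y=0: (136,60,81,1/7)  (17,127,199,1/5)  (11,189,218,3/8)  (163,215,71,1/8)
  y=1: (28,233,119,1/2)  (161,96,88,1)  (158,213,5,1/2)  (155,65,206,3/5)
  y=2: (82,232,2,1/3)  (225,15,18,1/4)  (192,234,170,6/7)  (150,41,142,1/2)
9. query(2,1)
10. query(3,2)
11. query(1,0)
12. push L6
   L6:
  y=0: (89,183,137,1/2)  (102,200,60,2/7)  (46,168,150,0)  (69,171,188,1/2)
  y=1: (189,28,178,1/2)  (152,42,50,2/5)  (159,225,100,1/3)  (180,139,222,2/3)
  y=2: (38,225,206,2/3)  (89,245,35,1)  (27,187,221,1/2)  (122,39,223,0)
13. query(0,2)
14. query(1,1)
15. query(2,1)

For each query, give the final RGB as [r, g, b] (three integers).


query (1,1) [L1,L2,L3,L4] — begin 0,0,0
L1 α=1: [221, 26, 7]
L2 α=1/4: [217, 227/4, 67]
L3 α=5/6: [399/2, 1387/24, 406/3]
L4 α=1/2: [569/4, 2875/48, 281/3]
= [142, 60, 94]

at x=3,y=1 over L1,L2,L3,L4:
+L1 (α=3/8) → [327/8, 759/8, 165/4]
+L2 (α=3/4) → [5943/32, 1071/32, 345/16]
+L3 (α=1/4) → [20965/128, 5261/128, 1163/64]
+L4 (α=2/7) → [119673/896, 39617/896, 17719/448]
rounded: [134, 44, 40]

at x=2,y=1 over L1,L2,L3,L4:
L1 α=3/5: [309/5, 759/5, 402/5]
L2 α=2/3: [1439/15, 1789/15, 1412/15]
L3 α=0: [1439/15, 1789/15, 1412/15]
L4 α=1/8: [6739/60, 14923/120, 13709/120]
→ [112, 124, 114]

(2,1) stack=L1,L2,L3,L4,L5; from [0,0,0]:
after L1 α=3/5: [309/5, 759/5, 402/5]
after L2 α=2/3: [1439/15, 1789/15, 1412/15]
after L3 α=0: [1439/15, 1789/15, 1412/15]
after L4 α=1/8: [6739/60, 14923/120, 13709/120]
after L5 α=1/2: [16219/120, 40483/240, 14309/240]
rounded: [135, 169, 60]

query (3,2) [L1,L2,L3,L4,L5] — begin 0,0,0
after L1 α=1: [105, 106, 195]
after L2 α=2/3: [371/3, 180, 109]
after L3 α=2/7: [3025/21, 1210/7, 995/7]
after L4 α=1/4: [1887/14, 4631/28, 3279/28]
after L5 α=1/2: [3987/28, 5779/56, 7255/56]
→ [142, 103, 130]

query (1,0) [L1,L2,L3,L4,L5] — begin 0,0,0
+L1 (α=0) → [0, 0, 0]
+L2 (α=1) → [242, 108, 105]
+L3 (α=0) → [242, 108, 105]
+L4 (α=2/7) → [234, 622/7, 83]
+L5 (α=1/5) → [953/5, 3377/35, 531/5]
= [191, 96, 106]

query (0,2) [L1,L2,L3,L4,L5,L6] — begin 0,0,0
after L1 α=1/2: [114, 91/2, 255/2]
after L2 α=1: [151, 39, 128]
after L3 α=1/4: [315/2, 139/2, 511/4]
after L4 α=1: [102, 45, 23]
after L5 α=1/3: [286/3, 322/3, 16]
after L6 α=2/3: [514/9, 1672/9, 428/3]
rounded: [57, 186, 143]

(1,1) stack=L1,L2,L3,L4,L5,L6; from [0,0,0]:
L1 α=1: [221, 26, 7]
L2 α=1/4: [217, 227/4, 67]
L3 α=5/6: [399/2, 1387/24, 406/3]
L4 α=1/2: [569/4, 2875/48, 281/3]
L5 α=1: [161, 96, 88]
L6 α=2/5: [787/5, 372/5, 364/5]
rounded: [157, 74, 73]

at x=2,y=1 over L1,L2,L3,L4,L5,L6:
L1 α=3/5: [309/5, 759/5, 402/5]
L2 α=2/3: [1439/15, 1789/15, 1412/15]
L3 α=0: [1439/15, 1789/15, 1412/15]
L4 α=1/8: [6739/60, 14923/120, 13709/120]
L5 α=1/2: [16219/120, 40483/240, 14309/240]
L6 α=1/3: [25759/180, 67483/360, 26309/360]
= [143, 187, 73]


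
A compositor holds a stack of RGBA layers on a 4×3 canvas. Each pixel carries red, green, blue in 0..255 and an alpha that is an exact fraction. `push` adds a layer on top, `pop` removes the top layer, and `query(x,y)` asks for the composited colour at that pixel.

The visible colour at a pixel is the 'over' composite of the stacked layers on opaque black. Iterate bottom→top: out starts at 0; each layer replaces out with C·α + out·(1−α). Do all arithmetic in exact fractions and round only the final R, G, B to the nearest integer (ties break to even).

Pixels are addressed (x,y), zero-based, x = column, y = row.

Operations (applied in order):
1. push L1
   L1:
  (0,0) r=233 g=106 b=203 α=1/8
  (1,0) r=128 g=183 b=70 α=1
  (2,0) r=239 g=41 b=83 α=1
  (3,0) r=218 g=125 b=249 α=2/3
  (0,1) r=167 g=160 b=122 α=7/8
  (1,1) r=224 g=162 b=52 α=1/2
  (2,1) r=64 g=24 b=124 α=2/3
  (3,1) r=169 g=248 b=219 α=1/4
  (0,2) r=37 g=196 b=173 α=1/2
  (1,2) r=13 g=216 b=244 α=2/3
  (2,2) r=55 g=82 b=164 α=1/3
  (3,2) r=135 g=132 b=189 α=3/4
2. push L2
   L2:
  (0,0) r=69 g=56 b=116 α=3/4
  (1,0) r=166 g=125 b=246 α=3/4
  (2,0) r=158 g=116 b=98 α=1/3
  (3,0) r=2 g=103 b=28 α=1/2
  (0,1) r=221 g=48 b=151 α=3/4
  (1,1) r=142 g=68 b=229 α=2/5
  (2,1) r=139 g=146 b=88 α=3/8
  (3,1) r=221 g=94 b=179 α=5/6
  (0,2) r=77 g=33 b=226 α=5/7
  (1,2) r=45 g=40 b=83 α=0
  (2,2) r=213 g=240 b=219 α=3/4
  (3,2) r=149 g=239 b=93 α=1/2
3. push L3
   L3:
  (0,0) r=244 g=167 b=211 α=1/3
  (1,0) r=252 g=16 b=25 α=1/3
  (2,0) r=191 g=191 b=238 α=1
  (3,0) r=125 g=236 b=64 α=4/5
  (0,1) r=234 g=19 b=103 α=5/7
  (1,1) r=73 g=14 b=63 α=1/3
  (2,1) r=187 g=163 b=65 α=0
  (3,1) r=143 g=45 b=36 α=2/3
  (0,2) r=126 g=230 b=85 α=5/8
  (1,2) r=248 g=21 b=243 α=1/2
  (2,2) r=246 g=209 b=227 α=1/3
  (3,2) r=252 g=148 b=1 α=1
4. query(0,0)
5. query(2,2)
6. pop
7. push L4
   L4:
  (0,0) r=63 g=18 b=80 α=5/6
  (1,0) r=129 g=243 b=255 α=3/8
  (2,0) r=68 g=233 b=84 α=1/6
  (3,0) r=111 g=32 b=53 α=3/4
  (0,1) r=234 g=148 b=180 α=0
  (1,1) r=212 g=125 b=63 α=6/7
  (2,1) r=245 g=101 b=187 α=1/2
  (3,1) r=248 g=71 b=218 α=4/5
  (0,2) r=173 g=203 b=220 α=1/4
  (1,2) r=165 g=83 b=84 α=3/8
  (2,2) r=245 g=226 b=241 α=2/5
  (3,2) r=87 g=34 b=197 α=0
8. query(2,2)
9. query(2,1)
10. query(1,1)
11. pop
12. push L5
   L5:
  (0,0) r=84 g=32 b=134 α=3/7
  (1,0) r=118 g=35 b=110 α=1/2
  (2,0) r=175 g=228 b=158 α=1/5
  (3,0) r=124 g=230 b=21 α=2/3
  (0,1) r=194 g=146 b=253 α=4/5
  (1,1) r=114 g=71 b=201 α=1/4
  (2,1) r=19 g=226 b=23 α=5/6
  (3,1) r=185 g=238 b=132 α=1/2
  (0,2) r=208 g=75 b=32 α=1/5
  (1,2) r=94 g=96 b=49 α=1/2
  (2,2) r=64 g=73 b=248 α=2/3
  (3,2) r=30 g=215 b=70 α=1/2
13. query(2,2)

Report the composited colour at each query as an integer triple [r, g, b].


query (0,0) [L1,L2,L3] — begin 0,0,0
L1 α=1/8: [233/8, 53/4, 203/8]
L2 α=3/4: [1889/32, 725/16, 2987/32]
L3 α=1/3: [1931/16, 687/8, 2121/16]
= [121, 86, 133]

query (2,2) [L1,L2,L3] — begin 0,0,0
after L1 α=1/3: [55/3, 82/3, 164/3]
after L2 α=3/4: [493/3, 1121/6, 2135/12]
after L3 α=1/3: [1724/9, 1748/9, 3497/18]
→ [192, 194, 194]

(2,2) stack=L1,L2,L4; from [0,0,0]:
+L1 (α=1/3) → [55/3, 82/3, 164/3]
+L2 (α=3/4) → [493/3, 1121/6, 2135/12]
+L4 (α=2/5) → [983/5, 405/2, 4063/20]
→ [197, 202, 203]

at x=2,y=1 over L1,L2,L4:
+L1 (α=2/3) → [128/3, 16, 248/3]
+L2 (α=3/8) → [1891/24, 259/4, 254/3]
+L4 (α=1/2) → [7771/48, 663/8, 815/6]
→ [162, 83, 136]

at x=1,y=1 over L1,L2,L4:
+L1 (α=1/2) → [112, 81, 26]
+L2 (α=2/5) → [124, 379/5, 536/5]
+L4 (α=6/7) → [1396/7, 4129/35, 2426/35]
= [199, 118, 69]

query (2,2) [L1,L2,L5] — begin 0,0,0
after L1 α=1/3: [55/3, 82/3, 164/3]
after L2 α=3/4: [493/3, 1121/6, 2135/12]
after L5 α=2/3: [877/9, 1997/18, 8087/36]
= [97, 111, 225]


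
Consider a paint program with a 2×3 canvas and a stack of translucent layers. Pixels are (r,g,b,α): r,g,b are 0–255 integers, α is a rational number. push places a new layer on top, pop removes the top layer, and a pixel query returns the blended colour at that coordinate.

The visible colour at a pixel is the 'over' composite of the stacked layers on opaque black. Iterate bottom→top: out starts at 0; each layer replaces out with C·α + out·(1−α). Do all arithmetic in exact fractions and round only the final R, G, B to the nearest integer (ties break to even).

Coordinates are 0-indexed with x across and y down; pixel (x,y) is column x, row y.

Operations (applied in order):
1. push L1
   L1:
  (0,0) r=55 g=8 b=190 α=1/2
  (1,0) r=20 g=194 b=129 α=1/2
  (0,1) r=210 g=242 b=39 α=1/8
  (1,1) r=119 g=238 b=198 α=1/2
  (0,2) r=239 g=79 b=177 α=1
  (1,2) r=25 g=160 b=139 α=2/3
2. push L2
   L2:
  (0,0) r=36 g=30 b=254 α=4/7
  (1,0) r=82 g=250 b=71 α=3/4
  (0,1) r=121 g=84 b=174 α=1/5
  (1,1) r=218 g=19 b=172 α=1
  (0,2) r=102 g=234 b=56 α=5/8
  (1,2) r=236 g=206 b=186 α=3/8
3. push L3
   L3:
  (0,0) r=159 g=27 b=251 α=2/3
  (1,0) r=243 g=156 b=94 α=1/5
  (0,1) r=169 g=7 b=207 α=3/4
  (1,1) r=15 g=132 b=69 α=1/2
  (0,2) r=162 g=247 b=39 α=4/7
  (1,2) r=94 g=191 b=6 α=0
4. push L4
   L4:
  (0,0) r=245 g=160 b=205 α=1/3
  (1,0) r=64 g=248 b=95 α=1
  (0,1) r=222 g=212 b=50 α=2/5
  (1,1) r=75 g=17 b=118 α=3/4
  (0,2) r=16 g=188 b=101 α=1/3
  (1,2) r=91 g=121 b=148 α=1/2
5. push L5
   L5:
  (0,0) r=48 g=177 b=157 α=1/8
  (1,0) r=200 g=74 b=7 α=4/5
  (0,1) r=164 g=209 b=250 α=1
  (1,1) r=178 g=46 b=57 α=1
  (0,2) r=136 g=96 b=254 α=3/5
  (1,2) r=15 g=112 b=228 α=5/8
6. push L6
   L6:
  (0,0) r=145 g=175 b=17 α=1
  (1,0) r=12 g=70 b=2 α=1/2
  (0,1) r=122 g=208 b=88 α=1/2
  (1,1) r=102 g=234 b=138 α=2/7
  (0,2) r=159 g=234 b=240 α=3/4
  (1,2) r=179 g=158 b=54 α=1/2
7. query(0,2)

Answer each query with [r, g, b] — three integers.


at x=0,y=2 over L1,L2,L3,L4,L5,L6:
L1 α=1: [239, 79, 177]
L2 α=5/8: [1227/8, 1407/8, 811/8]
L3 α=4/7: [8865/56, 12125/56, 3681/56]
L4 α=1/3: [9313/84, 17389/84, 6509/84]
L5 α=3/5: [26449/210, 5897/42, 38513/210]
L6 α=3/4: [126619/840, 35381/168, 189713/840]
= [151, 211, 226]


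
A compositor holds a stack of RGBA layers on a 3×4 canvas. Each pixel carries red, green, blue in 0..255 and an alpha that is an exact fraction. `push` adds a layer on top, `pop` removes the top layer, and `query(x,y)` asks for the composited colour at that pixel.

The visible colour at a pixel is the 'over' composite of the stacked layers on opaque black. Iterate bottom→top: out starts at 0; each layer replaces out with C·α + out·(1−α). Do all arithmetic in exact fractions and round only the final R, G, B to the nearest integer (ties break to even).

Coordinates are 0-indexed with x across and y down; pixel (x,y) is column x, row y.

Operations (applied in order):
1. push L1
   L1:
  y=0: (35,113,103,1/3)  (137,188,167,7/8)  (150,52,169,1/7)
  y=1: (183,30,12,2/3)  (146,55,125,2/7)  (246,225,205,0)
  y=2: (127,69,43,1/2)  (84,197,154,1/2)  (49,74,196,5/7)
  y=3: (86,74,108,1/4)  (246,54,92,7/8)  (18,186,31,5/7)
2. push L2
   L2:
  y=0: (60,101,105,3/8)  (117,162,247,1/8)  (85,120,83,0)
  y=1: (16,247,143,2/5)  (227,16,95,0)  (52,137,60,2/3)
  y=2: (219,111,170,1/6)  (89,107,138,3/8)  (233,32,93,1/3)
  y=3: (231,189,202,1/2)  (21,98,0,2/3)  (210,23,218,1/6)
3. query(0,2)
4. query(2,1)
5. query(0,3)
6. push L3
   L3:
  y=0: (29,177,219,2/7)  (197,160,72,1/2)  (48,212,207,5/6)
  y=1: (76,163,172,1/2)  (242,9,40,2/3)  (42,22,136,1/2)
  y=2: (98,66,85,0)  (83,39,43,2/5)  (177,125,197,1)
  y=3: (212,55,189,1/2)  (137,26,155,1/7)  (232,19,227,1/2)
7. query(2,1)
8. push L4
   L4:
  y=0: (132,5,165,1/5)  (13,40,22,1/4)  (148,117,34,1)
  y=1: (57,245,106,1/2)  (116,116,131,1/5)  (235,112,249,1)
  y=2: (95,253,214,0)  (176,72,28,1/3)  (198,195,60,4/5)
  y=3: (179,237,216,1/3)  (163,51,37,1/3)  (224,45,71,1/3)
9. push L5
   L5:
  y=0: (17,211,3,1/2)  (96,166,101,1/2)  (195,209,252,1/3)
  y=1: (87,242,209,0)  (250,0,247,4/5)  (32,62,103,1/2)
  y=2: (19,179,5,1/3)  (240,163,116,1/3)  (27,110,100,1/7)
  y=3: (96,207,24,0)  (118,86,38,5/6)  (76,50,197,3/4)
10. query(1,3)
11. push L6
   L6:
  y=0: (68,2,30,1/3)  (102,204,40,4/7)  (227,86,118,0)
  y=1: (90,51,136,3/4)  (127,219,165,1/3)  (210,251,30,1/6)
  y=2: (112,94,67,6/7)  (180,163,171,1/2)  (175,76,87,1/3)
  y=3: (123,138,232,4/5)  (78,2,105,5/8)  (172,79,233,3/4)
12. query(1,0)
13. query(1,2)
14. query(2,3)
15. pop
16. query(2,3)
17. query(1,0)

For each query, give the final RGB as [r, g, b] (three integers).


at x=0,y=2 over L1,L2:
after L1 α=1/2: [127/2, 69/2, 43/2]
after L2 α=1/6: [1073/12, 189/4, 185/4]
rounded: [89, 47, 46]

at x=2,y=1 over L1,L2:
+L1 (α=0) → [0, 0, 0]
+L2 (α=2/3) → [104/3, 274/3, 40]
= [35, 91, 40]

at x=0,y=3 over L1,L2:
L1 α=1/4: [43/2, 37/2, 27]
L2 α=1/2: [505/4, 415/4, 229/2]
rounded: [126, 104, 114]

(2,1) stack=L1,L2,L3; from [0,0,0]:
L1 α=0: [0, 0, 0]
L2 α=2/3: [104/3, 274/3, 40]
L3 α=1/2: [115/3, 170/3, 88]
rounded: [38, 57, 88]

query (1,3) [L1,L2,L3,L4,L5] — begin 0,0,0
+L1 (α=7/8) → [861/4, 189/4, 161/2]
+L2 (α=2/3) → [343/4, 973/12, 161/6]
+L3 (α=1/7) → [1303/14, 1025/14, 316/7]
+L4 (α=1/3) → [2444/21, 1382/21, 297/7]
+L5 (α=5/6) → [7417/63, 5206/63, 1627/42]
→ [118, 83, 39]

(1,0) stack=L1,L2,L3,L4,L5,L6; from [0,0,0]:
L1 α=7/8: [959/8, 329/2, 1169/8]
L2 α=1/8: [7649/64, 2627/16, 10159/64]
L3 α=1/2: [20257/128, 5187/32, 14767/128]
L4 α=1/4: [62435/512, 16841/128, 47117/512]
L5 α=1/2: [111587/1024, 38089/256, 98829/1024]
L6 α=4/7: [752553/7168, 323163/1792, 65761/1024]
= [105, 180, 64]

(1,2) stack=L1,L2,L3,L4,L5,L6; from [0,0,0]:
after L1 α=1/2: [42, 197/2, 77]
after L2 α=3/8: [477/8, 1627/16, 799/8]
after L3 α=2/5: [2759/40, 6129/80, 617/8]
after L4 α=1/3: [2093/20, 3003/40, 243/4]
after L5 α=1/3: [4493/30, 6263/60, 475/6]
after L6 α=1/2: [9893/60, 16043/120, 1501/12]
rounded: [165, 134, 125]

query (2,3) [L1,L2,L3,L4,L5,L6] — begin 0,0,0
L1 α=5/7: [90/7, 930/7, 155/7]
L2 α=1/6: [320/7, 4811/42, 767/14]
L3 α=1/2: [972/7, 5609/84, 3945/28]
L4 α=1/3: [3512/21, 7499/126, 4939/42]
L5 α=3/4: [2075/21, 26399/504, 29761/168]
L6 α=3/4: [12911/84, 145847/2016, 147193/672]
→ [154, 72, 219]

query (2,3) [L1,L2,L3,L4,L5] — begin 0,0,0
after L1 α=5/7: [90/7, 930/7, 155/7]
after L2 α=1/6: [320/7, 4811/42, 767/14]
after L3 α=1/2: [972/7, 5609/84, 3945/28]
after L4 α=1/3: [3512/21, 7499/126, 4939/42]
after L5 α=3/4: [2075/21, 26399/504, 29761/168]
→ [99, 52, 177]

(1,0) stack=L1,L2,L3,L4,L5; from [0,0,0]:
L1 α=7/8: [959/8, 329/2, 1169/8]
L2 α=1/8: [7649/64, 2627/16, 10159/64]
L3 α=1/2: [20257/128, 5187/32, 14767/128]
L4 α=1/4: [62435/512, 16841/128, 47117/512]
L5 α=1/2: [111587/1024, 38089/256, 98829/1024]
→ [109, 149, 97]


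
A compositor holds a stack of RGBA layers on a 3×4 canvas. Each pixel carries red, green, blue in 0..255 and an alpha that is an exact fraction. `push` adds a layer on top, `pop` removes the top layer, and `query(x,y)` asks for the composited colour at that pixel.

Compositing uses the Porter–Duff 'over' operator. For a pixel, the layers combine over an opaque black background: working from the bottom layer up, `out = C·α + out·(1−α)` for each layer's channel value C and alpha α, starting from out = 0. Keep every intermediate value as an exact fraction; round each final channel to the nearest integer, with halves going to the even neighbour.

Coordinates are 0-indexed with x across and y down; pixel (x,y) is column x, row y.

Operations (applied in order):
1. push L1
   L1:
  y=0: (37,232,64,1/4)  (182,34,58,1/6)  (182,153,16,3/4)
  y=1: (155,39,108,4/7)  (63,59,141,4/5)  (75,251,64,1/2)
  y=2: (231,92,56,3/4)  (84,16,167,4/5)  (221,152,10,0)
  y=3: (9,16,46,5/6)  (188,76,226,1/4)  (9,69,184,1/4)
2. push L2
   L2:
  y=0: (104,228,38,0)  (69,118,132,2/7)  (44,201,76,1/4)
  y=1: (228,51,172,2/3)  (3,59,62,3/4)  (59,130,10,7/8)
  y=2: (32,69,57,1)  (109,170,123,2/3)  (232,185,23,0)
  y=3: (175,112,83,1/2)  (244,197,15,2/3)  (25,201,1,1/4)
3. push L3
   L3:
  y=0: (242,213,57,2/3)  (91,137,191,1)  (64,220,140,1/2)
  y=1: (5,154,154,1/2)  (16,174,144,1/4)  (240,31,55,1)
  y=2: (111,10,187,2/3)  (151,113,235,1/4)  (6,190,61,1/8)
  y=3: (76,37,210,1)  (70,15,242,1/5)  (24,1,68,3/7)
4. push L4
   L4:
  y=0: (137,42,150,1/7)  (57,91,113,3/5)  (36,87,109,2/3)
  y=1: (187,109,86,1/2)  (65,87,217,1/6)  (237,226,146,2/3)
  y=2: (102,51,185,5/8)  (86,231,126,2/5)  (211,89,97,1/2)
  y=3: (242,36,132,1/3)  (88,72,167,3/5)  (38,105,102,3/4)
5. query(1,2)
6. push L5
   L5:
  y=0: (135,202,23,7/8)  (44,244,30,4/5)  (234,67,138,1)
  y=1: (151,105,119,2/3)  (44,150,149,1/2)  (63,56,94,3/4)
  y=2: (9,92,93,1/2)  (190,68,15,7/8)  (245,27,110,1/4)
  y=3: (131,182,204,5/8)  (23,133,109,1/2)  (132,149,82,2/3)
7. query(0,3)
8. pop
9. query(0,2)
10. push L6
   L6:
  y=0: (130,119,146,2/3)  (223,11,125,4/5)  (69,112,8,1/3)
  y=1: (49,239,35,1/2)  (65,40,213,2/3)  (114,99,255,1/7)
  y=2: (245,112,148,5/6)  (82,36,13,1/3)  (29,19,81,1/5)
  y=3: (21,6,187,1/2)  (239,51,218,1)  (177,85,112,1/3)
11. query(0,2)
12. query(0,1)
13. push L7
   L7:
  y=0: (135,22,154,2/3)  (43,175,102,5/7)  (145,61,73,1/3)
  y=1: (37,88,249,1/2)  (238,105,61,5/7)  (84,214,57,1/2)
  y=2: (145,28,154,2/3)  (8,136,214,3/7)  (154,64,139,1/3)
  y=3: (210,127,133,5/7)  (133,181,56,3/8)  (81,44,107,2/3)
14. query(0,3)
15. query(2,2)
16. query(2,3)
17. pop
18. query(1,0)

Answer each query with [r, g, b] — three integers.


query (1,2) [L1,L2,L3,L4] — begin 0,0,0
L1 α=4/5: [336/5, 64/5, 668/5]
L2 α=2/3: [1426/15, 588/5, 1898/15]
L3 α=1/4: [2181/20, 2329/20, 3073/20]
L4 α=2/5: [9983/100, 16227/100, 14259/100]
= [100, 162, 143]

at x=0,y=3 over L1,L2,L3,L4,L5:
L1 α=5/6: [15/2, 40/3, 115/3]
L2 α=1/2: [365/4, 188/3, 182/3]
L3 α=1: [76, 37, 210]
L4 α=1/3: [394/3, 110/3, 184]
L5 α=5/8: [1049/8, 255/2, 393/2]
rounded: [131, 128, 196]

query (0,2) [L1,L2,L3,L4] — begin 0,0,0
after L1 α=3/4: [693/4, 69, 42]
after L2 α=1: [32, 69, 57]
after L3 α=2/3: [254/3, 89/3, 431/3]
after L4 α=5/8: [191/2, 43, 339/2]
rounded: [96, 43, 170]

query (0,2) [L1,L2,L3,L4,L6] — begin 0,0,0
after L1 α=3/4: [693/4, 69, 42]
after L2 α=1: [32, 69, 57]
after L3 α=2/3: [254/3, 89/3, 431/3]
after L4 α=5/8: [191/2, 43, 339/2]
after L6 α=5/6: [2641/12, 201/2, 1819/12]
→ [220, 100, 152]

at x=0,y=1 over L1,L2,L3,L4,L6:
L1 α=4/7: [620/7, 156/7, 432/7]
L2 α=2/3: [3812/21, 290/7, 2840/21]
L3 α=1/2: [3917/42, 684/7, 3037/21]
L4 α=1/2: [11771/84, 1447/14, 4843/42]
L6 α=1/2: [15887/168, 4793/28, 6313/84]
→ [95, 171, 75]

query (0,3) [L1,L2,L3,L4,L6,L7] — begin 0,0,0
after L1 α=5/6: [15/2, 40/3, 115/3]
after L2 α=1/2: [365/4, 188/3, 182/3]
after L3 α=1: [76, 37, 210]
after L4 α=1/3: [394/3, 110/3, 184]
after L6 α=1/2: [457/6, 64/3, 371/2]
after L7 α=5/7: [3607/21, 2033/21, 148]
rounded: [172, 97, 148]

query (2,2) [L1,L2,L3,L4,L6,L7] — begin 0,0,0
after L1 α=0: [0, 0, 0]
after L2 α=0: [0, 0, 0]
after L3 α=1/8: [3/4, 95/4, 61/8]
after L4 α=1/2: [847/8, 451/8, 837/16]
after L6 α=1/5: [181/2, 489/10, 1161/20]
after L7 α=1/3: [335/3, 809/15, 2551/30]
= [112, 54, 85]

query (2,3) [L1,L2,L3,L4,L6,L7] — begin 0,0,0
L1 α=1/4: [9/4, 69/4, 46]
L2 α=1/4: [127/16, 1011/16, 139/4]
L3 α=3/7: [415/28, 1023/28, 49]
L4 α=3/4: [3607/112, 9843/112, 355/4]
L6 α=1/3: [13519/168, 14603/168, 193/2]
L7 α=2/3: [40735/504, 29387/504, 207/2]
= [81, 58, 104]

query (1,0) [L1,L2,L3,L4,L6] — begin 0,0,0
L1 α=1/6: [91/3, 17/3, 29/3]
L2 α=2/7: [869/21, 793/21, 937/21]
L3 α=1: [91, 137, 191]
L4 α=3/5: [353/5, 547/5, 721/5]
L6 α=4/5: [4813/25, 767/25, 3221/25]
rounded: [193, 31, 129]


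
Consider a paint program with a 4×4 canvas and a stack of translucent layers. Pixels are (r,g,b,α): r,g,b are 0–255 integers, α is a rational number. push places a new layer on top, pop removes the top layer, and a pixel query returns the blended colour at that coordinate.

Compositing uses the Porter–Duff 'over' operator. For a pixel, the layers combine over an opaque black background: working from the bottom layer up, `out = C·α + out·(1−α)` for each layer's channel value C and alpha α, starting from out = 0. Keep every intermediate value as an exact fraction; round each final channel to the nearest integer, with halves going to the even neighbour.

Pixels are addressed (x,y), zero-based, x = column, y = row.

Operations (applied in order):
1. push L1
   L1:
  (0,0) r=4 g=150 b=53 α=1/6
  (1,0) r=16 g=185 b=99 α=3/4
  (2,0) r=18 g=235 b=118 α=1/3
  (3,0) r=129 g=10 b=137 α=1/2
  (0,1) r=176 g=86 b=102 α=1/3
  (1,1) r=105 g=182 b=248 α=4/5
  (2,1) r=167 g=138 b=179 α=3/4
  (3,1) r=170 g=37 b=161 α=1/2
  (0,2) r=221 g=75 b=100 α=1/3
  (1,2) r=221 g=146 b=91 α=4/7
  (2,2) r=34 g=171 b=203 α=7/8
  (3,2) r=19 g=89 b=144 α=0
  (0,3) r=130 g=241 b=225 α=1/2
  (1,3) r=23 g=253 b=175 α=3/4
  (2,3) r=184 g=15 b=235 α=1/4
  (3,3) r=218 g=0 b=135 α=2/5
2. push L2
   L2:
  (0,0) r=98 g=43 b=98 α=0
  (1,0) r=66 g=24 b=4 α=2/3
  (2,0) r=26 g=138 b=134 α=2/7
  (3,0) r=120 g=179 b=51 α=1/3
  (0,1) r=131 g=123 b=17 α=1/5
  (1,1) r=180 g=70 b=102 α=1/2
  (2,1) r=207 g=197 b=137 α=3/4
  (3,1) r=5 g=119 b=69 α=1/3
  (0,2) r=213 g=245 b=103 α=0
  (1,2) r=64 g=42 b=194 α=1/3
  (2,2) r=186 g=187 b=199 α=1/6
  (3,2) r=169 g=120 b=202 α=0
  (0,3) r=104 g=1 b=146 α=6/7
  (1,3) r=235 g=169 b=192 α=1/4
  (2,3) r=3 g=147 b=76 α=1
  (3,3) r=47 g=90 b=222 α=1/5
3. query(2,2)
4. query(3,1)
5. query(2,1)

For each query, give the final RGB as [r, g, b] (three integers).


query (2,2) [L1,L2] — begin 0,0,0
after L1 α=7/8: [119/4, 1197/8, 1421/8]
after L2 α=1/6: [1339/24, 7481/48, 2899/16]
→ [56, 156, 181]

query (3,1) [L1,L2] — begin 0,0,0
+L1 (α=1/2) → [85, 37/2, 161/2]
+L2 (α=1/3) → [175/3, 52, 230/3]
→ [58, 52, 77]

(2,1) stack=L1,L2; from [0,0,0]:
after L1 α=3/4: [501/4, 207/2, 537/4]
after L2 α=3/4: [2985/16, 1389/8, 2181/16]
rounded: [187, 174, 136]


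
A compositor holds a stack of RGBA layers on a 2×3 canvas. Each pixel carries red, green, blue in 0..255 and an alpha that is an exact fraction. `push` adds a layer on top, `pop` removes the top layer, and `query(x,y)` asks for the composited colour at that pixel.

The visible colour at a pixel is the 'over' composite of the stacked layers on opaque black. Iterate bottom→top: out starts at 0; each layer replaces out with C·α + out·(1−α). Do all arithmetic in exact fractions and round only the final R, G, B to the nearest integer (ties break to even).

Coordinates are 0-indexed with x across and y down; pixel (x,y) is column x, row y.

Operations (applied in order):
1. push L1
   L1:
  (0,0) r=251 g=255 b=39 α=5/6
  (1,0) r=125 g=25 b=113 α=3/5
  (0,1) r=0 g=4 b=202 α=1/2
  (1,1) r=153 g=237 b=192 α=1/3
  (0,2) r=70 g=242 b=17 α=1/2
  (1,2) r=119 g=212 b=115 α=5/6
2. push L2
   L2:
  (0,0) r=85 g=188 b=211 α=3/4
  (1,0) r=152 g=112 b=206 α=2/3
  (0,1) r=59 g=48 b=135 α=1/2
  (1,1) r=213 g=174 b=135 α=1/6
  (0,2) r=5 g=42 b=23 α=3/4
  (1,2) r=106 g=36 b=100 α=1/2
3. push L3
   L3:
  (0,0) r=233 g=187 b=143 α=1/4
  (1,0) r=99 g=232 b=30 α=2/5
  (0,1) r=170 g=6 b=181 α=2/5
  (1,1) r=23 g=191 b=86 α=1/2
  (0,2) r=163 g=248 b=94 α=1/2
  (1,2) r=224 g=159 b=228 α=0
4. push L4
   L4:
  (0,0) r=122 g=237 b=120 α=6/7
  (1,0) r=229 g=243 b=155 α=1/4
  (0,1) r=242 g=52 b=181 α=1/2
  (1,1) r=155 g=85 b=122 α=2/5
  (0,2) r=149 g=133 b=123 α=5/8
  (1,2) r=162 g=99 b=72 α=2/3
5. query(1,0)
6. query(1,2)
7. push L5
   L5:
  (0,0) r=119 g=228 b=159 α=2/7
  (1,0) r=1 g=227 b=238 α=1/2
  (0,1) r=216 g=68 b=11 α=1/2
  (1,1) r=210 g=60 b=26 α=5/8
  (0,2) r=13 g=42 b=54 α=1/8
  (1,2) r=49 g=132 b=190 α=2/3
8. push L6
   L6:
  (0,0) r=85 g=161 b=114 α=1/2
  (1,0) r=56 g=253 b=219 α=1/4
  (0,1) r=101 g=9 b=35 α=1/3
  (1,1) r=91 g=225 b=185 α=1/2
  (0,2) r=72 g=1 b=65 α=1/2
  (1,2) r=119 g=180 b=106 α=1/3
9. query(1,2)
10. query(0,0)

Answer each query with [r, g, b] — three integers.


(1,0) stack=L1,L2,L3,L4; from [0,0,0]:
+L1 (α=3/5) → [75, 15, 339/5]
+L2 (α=2/3) → [379/3, 239/3, 2399/15]
+L3 (α=2/5) → [577/5, 703/5, 2699/25]
+L4 (α=1/4) → [719/5, 831/5, 2993/25]
→ [144, 166, 120]

(1,2) stack=L1,L2,L3,L4; from [0,0,0]:
after L1 α=5/6: [595/6, 530/3, 575/6]
after L2 α=1/2: [1231/12, 319/3, 1175/12]
after L3 α=0: [1231/12, 319/3, 1175/12]
after L4 α=2/3: [5119/36, 913/9, 2903/36]
rounded: [142, 101, 81]

at x=1,y=2 over L1,L2,L3,L4,L5,L6:
+L1 (α=5/6) → [595/6, 530/3, 575/6]
+L2 (α=1/2) → [1231/12, 319/3, 1175/12]
+L3 (α=0) → [1231/12, 319/3, 1175/12]
+L4 (α=2/3) → [5119/36, 913/9, 2903/36]
+L5 (α=2/3) → [8647/108, 3289/27, 16583/108]
+L6 (α=1/3) → [15073/162, 11438/81, 22307/162]
→ [93, 141, 138]

(0,0) stack=L1,L2,L3,L4,L5,L6; from [0,0,0]:
L1 α=5/6: [1255/6, 425/2, 65/2]
L2 α=3/4: [2785/24, 1553/8, 1331/8]
L3 α=1/4: [4649/32, 6155/32, 5137/32]
L4 α=6/7: [28073/224, 51659/224, 28177/224]
L5 α=2/7: [193677/1568, 360439/1568, 212117/1568]
L6 α=1/2: [326957/3136, 612887/3136, 390869/3136]
rounded: [104, 195, 125]


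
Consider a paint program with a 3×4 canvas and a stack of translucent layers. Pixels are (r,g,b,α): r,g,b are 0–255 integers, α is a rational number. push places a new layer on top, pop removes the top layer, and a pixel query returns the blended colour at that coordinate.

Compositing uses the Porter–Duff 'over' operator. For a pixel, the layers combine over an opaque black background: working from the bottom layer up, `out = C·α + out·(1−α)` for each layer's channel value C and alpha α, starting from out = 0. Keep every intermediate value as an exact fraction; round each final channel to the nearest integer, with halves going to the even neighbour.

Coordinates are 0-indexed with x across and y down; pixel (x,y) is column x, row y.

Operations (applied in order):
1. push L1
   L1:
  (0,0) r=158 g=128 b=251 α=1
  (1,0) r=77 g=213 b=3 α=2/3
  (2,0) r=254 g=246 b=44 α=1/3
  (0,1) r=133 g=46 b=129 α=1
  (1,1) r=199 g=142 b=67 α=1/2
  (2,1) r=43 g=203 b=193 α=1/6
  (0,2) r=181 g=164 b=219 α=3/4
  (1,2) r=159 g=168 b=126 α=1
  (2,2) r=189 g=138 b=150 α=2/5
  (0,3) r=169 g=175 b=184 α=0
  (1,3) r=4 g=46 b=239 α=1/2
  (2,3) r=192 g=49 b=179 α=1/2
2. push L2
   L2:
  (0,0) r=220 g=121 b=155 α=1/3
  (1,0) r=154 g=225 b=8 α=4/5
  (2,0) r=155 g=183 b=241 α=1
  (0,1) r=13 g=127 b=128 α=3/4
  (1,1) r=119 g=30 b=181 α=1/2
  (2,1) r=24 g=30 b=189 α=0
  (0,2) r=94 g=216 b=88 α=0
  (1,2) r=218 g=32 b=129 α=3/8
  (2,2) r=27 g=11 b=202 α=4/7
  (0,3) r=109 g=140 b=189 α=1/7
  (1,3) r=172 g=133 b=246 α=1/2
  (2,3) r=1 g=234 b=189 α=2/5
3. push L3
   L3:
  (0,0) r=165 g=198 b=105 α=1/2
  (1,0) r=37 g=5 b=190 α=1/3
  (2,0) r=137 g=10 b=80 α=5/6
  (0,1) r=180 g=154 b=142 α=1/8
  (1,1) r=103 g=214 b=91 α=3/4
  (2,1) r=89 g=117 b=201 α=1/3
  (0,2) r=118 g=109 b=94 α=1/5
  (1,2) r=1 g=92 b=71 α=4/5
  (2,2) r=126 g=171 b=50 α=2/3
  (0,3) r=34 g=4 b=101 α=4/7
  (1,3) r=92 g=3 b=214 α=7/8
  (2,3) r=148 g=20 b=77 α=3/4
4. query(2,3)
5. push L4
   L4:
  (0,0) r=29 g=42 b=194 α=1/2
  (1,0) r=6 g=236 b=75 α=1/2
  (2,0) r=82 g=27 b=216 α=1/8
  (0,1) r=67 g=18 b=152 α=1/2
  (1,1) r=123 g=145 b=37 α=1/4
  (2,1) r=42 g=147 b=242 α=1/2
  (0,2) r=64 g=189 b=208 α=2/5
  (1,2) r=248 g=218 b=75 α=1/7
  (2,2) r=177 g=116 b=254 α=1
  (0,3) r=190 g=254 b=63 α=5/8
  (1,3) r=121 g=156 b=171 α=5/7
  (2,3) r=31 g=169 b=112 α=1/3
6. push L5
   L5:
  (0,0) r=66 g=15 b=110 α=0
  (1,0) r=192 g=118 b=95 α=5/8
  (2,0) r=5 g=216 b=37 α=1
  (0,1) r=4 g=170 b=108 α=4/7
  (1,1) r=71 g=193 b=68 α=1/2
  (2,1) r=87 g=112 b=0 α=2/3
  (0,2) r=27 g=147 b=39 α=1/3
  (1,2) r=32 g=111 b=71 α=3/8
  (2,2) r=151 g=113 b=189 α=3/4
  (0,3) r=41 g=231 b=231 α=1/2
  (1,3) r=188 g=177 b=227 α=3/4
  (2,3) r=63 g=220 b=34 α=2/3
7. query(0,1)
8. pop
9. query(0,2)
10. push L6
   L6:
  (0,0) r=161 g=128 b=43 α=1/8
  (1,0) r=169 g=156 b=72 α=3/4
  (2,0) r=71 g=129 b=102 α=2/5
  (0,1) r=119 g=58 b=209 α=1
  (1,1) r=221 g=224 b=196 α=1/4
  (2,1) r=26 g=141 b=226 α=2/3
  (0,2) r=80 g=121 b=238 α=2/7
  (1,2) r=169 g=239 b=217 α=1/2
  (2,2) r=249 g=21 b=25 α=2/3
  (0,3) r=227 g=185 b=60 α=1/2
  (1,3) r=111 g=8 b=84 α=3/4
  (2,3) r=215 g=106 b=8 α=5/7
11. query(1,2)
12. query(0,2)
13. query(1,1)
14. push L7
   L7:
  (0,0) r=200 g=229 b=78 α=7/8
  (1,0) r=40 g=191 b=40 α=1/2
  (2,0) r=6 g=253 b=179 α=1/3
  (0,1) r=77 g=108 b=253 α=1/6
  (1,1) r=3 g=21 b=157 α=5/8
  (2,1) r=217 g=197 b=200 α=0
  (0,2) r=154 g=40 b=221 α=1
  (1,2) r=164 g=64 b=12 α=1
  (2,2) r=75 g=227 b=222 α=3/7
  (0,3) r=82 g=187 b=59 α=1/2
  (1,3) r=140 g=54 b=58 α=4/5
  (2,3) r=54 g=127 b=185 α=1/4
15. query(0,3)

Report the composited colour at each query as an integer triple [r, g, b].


query (2,3) [L1,L2,L3] — begin 0,0,0
after L1 α=1/2: [96, 49/2, 179/2]
after L2 α=2/5: [58, 1083/10, 1293/10]
after L3 α=3/4: [251/2, 1683/40, 3603/40]
→ [126, 42, 90]

at x=0,y=1 over L1,L2,L3,L4,L5:
+L1 (α=1) → [133, 46, 129]
+L2 (α=3/4) → [43, 427/4, 513/4]
+L3 (α=1/8) → [481/8, 3605/32, 4159/32]
+L4 (α=1/2) → [1017/16, 4181/64, 9023/64]
+L5 (α=4/7) → [3307/112, 8009/64, 54717/448]
→ [30, 125, 122]

query (0,2) [L1,L2,L3,L4] — begin 0,0,0
+L1 (α=3/4) → [543/4, 123, 657/4]
+L2 (α=0) → [543/4, 123, 657/4]
+L3 (α=1/5) → [661/5, 601/5, 751/5]
+L4 (α=2/5) → [2623/25, 3693/25, 4333/25]
rounded: [105, 148, 173]

(1,2) stack=L1,L2,L3,L4,L6; from [0,0,0]:
L1 α=1: [159, 168, 126]
L2 α=3/8: [1449/8, 117, 1017/8]
L3 α=4/5: [1481/40, 97, 3289/40]
L4 α=1/7: [9403/140, 800/7, 11367/140]
L6 α=1/2: [33063/280, 2473/14, 41747/280]
→ [118, 177, 149]

query (0,2) [L1,L2,L3,L4,L6] — begin 0,0,0
L1 α=3/4: [543/4, 123, 657/4]
L2 α=0: [543/4, 123, 657/4]
L3 α=1/5: [661/5, 601/5, 751/5]
L4 α=2/5: [2623/25, 3693/25, 4333/25]
L6 α=2/7: [489/5, 4903/35, 959/5]
= [98, 140, 192]

at x=1,y=1 over L1,L2,L3,L4,L6:
after L1 α=1/2: [199/2, 71, 67/2]
after L2 α=1/2: [437/4, 101/2, 429/4]
after L3 α=3/4: [1673/16, 1385/8, 1521/16]
after L4 α=1/4: [6987/64, 5315/32, 5155/64]
after L6 α=1/4: [35105/256, 23113/128, 28009/256]
= [137, 181, 109]

at x=0,y=3 over L1,L2,L3,L4,L6,L7:
L1 α=0: [0, 0, 0]
L2 α=1/7: [109/7, 20, 27]
L3 α=4/7: [1279/49, 76/7, 485/7]
L4 α=5/8: [50387/392, 4559/28, 915/14]
L6 α=1/2: [139371/784, 9739/56, 1755/28]
L7 α=1/2: [203659/1568, 20211/112, 3407/56]
→ [130, 180, 61]
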